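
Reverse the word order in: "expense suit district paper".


Original: "expense suit district paper"
Words (1..n): expense | suit | district | paper
Reversed (n..1): paper | district | suit | expense
Result = "paper district suit expense"


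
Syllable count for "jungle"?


Word: "jungle"
Syllable breakdown: jun | gle
Counting: 2 parts
= 2 syllables


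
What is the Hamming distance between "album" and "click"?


Comparing character by character (same length = 5):
  Pos 0: 'a' vs 'c' !=
  Pos 1: 'l' vs 'l' =
  Pos 2: 'b' vs 'i' !=
  Pos 3: 'u' vs 'c' !=
  Pos 4: 'm' vs 'k' !=
Hamming distance = 4


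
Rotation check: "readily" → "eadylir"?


Word: "readily", Candidate: "eadylir"
Method: check if candidate is substring of word+word
"readilyreadily" contains "eadylir"? No
Is rotation = No


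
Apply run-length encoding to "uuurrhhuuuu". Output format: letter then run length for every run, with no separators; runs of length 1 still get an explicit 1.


String: "uuurrhhuuuu"
Scanning for consecutive runs:
  'u' x 3
  'r' x 2
  'h' x 2
  'u' x 4
RLE = "u3r2h2u4"


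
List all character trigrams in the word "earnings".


Word: "earnings" (length 8)
Number of trigrams = 8 - 3 + 1 = 6
  Position 0: "ear"
  Position 1: "arn"
  Position 2: "rni"
  Position 3: "nin"
  Position 4: "ing"
  Position 5: "ngs"
Trigrams = "ear", "arn", "rni", "nin", "ing", "ngs"


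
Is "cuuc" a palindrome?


Word: "cuuc"
Reversed: "cuuc"
Forward == Backward? cuuc == cuuc
Palindrome = Yes


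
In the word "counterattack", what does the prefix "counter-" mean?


Prefix: counter-
Example: counterattack (counter- + attack)
Meaning = against / opposite


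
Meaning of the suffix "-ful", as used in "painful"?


Suffix: -ful
Example: painful = pain + -ful
Meaning = full of


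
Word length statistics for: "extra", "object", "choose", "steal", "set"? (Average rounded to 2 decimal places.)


Lengths: "extra"=5, "object"=6, "choose"=6, "steal"=5, "set"=3
Sum = 25, Count = 5
Average = 25/5 = 5.00
= avg=5.00, min=3, max=6


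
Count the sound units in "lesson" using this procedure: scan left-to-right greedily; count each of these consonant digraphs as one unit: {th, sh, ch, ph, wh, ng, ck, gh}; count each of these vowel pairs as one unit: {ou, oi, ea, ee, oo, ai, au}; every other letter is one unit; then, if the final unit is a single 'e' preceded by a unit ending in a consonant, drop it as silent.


Word: "lesson" (6 letters)
Left-to-right scan:
  1. 'l' (letter)
  2. 'e' (letter)
  3. 's' (letter)
  4. 's' (letter)
  5. 'o' (letter)
  6. 'n' (letter)
Units from scan: 6
Sound units = 6 units


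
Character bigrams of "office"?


Word: "office" (length 6)
Number of bigrams = 6 - 2 + 1 = 5
  Position 0: "of"
  Position 1: "ff"
  Position 2: "fi"
  Position 3: "ic"
  Position 4: "ce"
Bigrams = "of", "ff", "fi", "ic", "ce"


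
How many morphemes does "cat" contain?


Word: "cat"
Morphemes: cat
Each morpheme carries meaning
= 1 morpheme


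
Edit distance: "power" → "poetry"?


Word 1: "power" (length 5)
Word 2: "poetry" (length 6)
One optimal edit sequence (insert/delete/substitute each cost 1):
  1. keep 'p'
  2. keep 'o'
  3. substitute 'w' -> 'e'  (+1)
  4. substitute 'e' -> 't'  (+1)
  5. keep 'r'
  6. insert 'y'  (+1)
Total edit operations: 3
Edit distance = 3


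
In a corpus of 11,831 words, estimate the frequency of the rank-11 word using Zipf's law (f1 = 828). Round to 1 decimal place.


Zipf's law: f(r) = f(1) / r
f(1) = 828
f(11) = 828 / 11
= 75.3 occurrences


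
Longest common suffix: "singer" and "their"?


Word 1: "singer"
Word 2: "their"
Comparing from end:
  Pos -1: 'r' == 'r'
  Pos -2: 'e' != 'i' (stop)
LCS = "r" (length 1)


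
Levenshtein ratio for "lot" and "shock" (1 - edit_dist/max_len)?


Word 1: "lot" (length 3)
Word 2: "shock" (length 5)
One optimal edit sequence:
  1. insert 's'  (+1)
  2. substitute 'l' -> 'h'  (+1)
  3. keep 'o'
  4. insert 'c'  (+1)
  5. substitute 't' -> 'k'  (+1)
Edit distance = 4
Max length = max(3, 5) = 5
Similarity = 1 - 4/5
= 0.2000


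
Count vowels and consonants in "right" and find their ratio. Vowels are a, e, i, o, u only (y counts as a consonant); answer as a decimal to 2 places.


Word: "right"
Vowels (a,e,i,o,u): 1
Consonants: 4
Ratio = 1/4
= 0.25


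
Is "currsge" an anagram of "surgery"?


Word 1: "surgery" → sorted: egrrsuy
Word 2: "currsge" → sorted: cegrrsu
Same letters? egrrsuy != cegrrsu
Anagram = No


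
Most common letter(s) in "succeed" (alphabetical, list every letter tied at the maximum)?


Word: "succeed"
Letter counts:
  'c': 2
  'd': 1
  'e': 2
  's': 1
  'u': 1
Maximum count = 2
Most frequent = 'c', 'e' (2 times each)


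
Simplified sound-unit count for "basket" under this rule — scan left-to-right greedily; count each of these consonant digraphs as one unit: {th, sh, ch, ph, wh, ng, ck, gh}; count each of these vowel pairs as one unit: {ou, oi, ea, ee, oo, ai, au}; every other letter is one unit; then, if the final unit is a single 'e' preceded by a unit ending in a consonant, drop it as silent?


Word: "basket" (6 letters)
Left-to-right scan:
  [1] 'b' (letter)
  [2] 'a' (letter)
  [3] 's' (letter)
  [4] 'k' (letter)
  [5] 'e' (letter)
  [6] 't' (letter)
Units from scan: 6
Sound units = 6 units


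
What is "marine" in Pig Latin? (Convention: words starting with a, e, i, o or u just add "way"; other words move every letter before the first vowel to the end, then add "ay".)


Word: "marine"
Starts with consonant(s) → move to end, add 'ay'
Consonant cluster: "m"
Pig Latin = "arinemay"


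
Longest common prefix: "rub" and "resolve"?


Word 1: "rub"
Word 2: "resolve"
Comparing from start:
  Pos 0: 'r' == 'r'
  Pos 1: 'u' != 'e' (stop)
LCP = "r" (length 1)


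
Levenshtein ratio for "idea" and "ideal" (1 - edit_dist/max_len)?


Word 1: "idea" (length 4)
Word 2: "ideal" (length 5)
One optimal edit sequence:
  1. keep 'i'
  2. keep 'd'
  3. keep 'e'
  4. keep 'a'
  5. insert 'l'  (+1)
Edit distance = 1
Max length = max(4, 5) = 5
Similarity = 1 - 1/5
= 0.8000


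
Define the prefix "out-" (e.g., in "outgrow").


Prefix: out-
As in: outgrow -> out- + grow
Meaning = surpass


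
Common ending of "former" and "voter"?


Word 1: "former"
Word 2: "voter"
Comparing from end:
  Pos -1: 'r' == 'r'
  Pos -2: 'e' == 'e'
  Pos -3: 'm' != 't' (stop)
LCS = "er" (length 2)


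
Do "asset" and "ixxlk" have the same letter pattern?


Pattern of "asset": [0, 1, 1, 2, 3]
Pattern of "ixxlk": [0, 1, 1, 2, 3]
Patterns match
Same pattern = Yes


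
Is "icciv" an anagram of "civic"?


Word 1: "civic" → sorted: cciiv
Word 2: "icciv" → sorted: cciiv
Same letters? cciiv == cciiv
Anagram = Yes


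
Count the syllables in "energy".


Word: "energy"
Syllable breakdown: en · er · gy
Counting: 3 parts
= 3 syllables


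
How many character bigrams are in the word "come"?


Word: "come" (length 4)
Number of 2-grams = length - 2 + 1 = 4 - 2 + 1
= 3


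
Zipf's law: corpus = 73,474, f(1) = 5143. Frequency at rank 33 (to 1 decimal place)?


Zipf's law: f(r) = f(1) / r
f(1) = 5143
f(33) = 5143 / 33
= 155.8 occurrences


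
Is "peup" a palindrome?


Word: "peup"
Reversed: "puep"
Forward == Backward? peup != puep
Palindrome = No


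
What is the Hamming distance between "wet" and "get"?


Comparing character by character (same length = 3):
  Pos 0: 'w' vs 'g' !=
  Pos 1: 'e' vs 'e' =
  Pos 2: 't' vs 't' =
Hamming distance = 1


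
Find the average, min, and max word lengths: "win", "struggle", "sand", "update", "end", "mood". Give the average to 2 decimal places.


Lengths: "win"=3, "struggle"=8, "sand"=4, "update"=6, "end"=3, "mood"=4
Sum = 28, Count = 6
Average = 28/6 = 4.67
= avg=4.67, min=3, max=8


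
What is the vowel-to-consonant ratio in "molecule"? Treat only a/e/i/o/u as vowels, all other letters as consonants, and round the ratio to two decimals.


Word: "molecule"
Vowels (a,e,i,o,u): 4
Consonants: 4
Ratio = 4/4
= 1.00


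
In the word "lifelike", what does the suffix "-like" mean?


Suffix: -like
As in: lifelike -> life + -like
Meaning = resembling


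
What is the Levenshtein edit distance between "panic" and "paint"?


Word 1: "panic" (length 5)
Word 2: "paint" (length 5)
One optimal edit sequence (insert/delete/substitute each cost 1):
  1. keep 'p'
  2. keep 'a'
  3. substitute 'n' -> 'i'  (+1)
  4. substitute 'i' -> 'n'  (+1)
  5. substitute 'c' -> 't'  (+1)
Total edit operations: 3
Edit distance = 3


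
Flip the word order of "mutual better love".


Original: "mutual better love"
Words (1..n): mutual | better | love
Reversed (n..1): love | better | mutual
Result = "love better mutual"


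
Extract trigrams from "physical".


Word: "physical" (length 8)
Number of trigrams = 8 - 3 + 1 = 6
  Position 0: "phy"
  Position 1: "hys"
  Position 2: "ysi"
  Position 3: "sic"
  Position 4: "ica"
  Position 5: "cal"
Trigrams = "phy", "hys", "ysi", "sic", "ica", "cal"


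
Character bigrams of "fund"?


Word: "fund" (length 4)
Number of bigrams = 4 - 2 + 1 = 3
  Position 0: "fu"
  Position 1: "un"
  Position 2: "nd"
Bigrams = "fu", "un", "nd"


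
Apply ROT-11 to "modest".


Word: "modest"
Shift: 11
Each letter → (letter + shift) mod 26:
  'm' (12) + 11 = 23 → 'x'
  'o' (14) + 11 = 25 → 'z'
  'd' (3) + 11 = 14 → 'o'
  'e' (4) + 11 = 15 → 'p'
  's' (18) + 11 = 3 → 'd'
  't' (19) + 11 = 4 → 'e'
Result = "xzopde"


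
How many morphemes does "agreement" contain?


Word: "agreement"
Morphemes: agree | -ment
Each morpheme carries meaning
= 2 morphemes


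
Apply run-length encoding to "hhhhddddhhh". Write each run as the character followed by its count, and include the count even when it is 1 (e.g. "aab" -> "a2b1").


String: "hhhhddddhhh"
Scanning for consecutive runs:
  'h' x 4
  'd' x 4
  'h' x 3
RLE = "h4d4h3"


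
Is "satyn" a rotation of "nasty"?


Word: "nasty", Candidate: "satyn"
Method: check if candidate is substring of word+word
"nastynasty" contains "satyn"? No
Is rotation = No


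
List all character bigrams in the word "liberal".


Word: "liberal" (length 7)
Number of bigrams = 7 - 2 + 1 = 6
  Position 0: "li"
  Position 1: "ib"
  Position 2: "be"
  Position 3: "er"
  Position 4: "ra"
  Position 5: "al"
Bigrams = "li", "ib", "be", "er", "ra", "al"


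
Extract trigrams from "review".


Word: "review" (length 6)
Number of trigrams = 6 - 3 + 1 = 4
  Position 0: "rev"
  Position 1: "evi"
  Position 2: "vie"
  Position 3: "iew"
Trigrams = "rev", "evi", "vie", "iew"


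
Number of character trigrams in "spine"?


Word: "spine" (length 5)
Number of 3-grams = length - 3 + 1 = 5 - 3 + 1
= 3


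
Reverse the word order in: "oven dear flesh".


Original: "oven dear flesh"
Words (1..n): oven | dear | flesh
Reversed (n..1): flesh | dear | oven
Result = "flesh dear oven"


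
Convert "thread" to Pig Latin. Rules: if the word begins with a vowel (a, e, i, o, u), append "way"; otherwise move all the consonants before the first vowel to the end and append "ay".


Word: "thread"
Starts with consonant(s) → move to end, add 'ay'
Consonant cluster: "thr"
Pig Latin = "eadthray"


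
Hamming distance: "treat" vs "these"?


Comparing character by character (same length = 5):
  Pos 0: 't' vs 't' =
  Pos 1: 'r' vs 'h' !=
  Pos 2: 'e' vs 'e' =
  Pos 3: 'a' vs 's' !=
  Pos 4: 't' vs 'e' !=
Hamming distance = 3


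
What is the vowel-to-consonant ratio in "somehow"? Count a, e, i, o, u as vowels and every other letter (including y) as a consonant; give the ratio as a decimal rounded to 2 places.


Word: "somehow"
Vowels (a,e,i,o,u): 3
Consonants: 4
Ratio = 3/4
= 0.75


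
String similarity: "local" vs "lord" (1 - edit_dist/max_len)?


Word 1: "local" (length 5)
Word 2: "lord" (length 4)
One optimal edit sequence:
  1. keep 'l'
  2. keep 'o'
  3. delete 'c'  (+1)
  4. substitute 'a' -> 'r'  (+1)
  5. substitute 'l' -> 'd'  (+1)
Edit distance = 3
Max length = max(5, 4) = 5
Similarity = 1 - 3/5
= 0.4000


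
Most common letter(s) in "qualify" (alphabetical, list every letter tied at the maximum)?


Word: "qualify"
Letter counts:
  'a': 1
  'f': 1
  'i': 1
  'l': 1
  'q': 1
  'u': 1
  'y': 1
Maximum count = 1
Most frequent = 'a', 'f', 'i', 'l', 'q', 'u', 'y' (1 time each)


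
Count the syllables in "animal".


Word: "animal"
Syllable breakdown: an · i · mal
Counting: 3 parts
= 3 syllables


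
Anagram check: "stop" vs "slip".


Word 1: "stop" → sorted: opst
Word 2: "slip" → sorted: ilps
Same letters? opst != ilps
Anagram = No


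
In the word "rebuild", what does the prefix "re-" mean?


Prefix: re-
Example: rebuild = re- + build
Meaning = again


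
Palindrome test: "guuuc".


Word: "guuuc"
Reversed: "cuuug"
Forward == Backward? guuuc != cuuug
Palindrome = No


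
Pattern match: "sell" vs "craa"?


Pattern of "sell": [0, 1, 2, 2]
Pattern of "craa": [0, 1, 2, 2]
Patterns match
Same pattern = Yes


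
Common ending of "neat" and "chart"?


Word 1: "neat"
Word 2: "chart"
Comparing from end:
  Pos -1: 't' == 't'
  Pos -2: 'a' != 'r' (stop)
LCS = "t" (length 1)


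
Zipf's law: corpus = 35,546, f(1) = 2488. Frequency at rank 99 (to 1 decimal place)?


Zipf's law: f(r) = f(1) / r
f(1) = 2488
f(99) = 2488 / 99
= 25.1 occurrences


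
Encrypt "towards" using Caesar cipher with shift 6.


Word: "towards"
Shift: 6
Each letter → (letter + shift) mod 26:
  't' (19) + 6 = 25 → 'z'
  'o' (14) + 6 = 20 → 'u'
  'w' (22) + 6 = 2 → 'c'
  'a' (0) + 6 = 6 → 'g'
  'r' (17) + 6 = 23 → 'x'
  'd' (3) + 6 = 9 → 'j'
  's' (18) + 6 = 24 → 'y'
Result = "zucgxjy"


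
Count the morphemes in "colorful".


Word: "colorful"
Morphemes: color / -ful
Each morpheme carries meaning
= 2 morphemes


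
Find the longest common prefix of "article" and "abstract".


Word 1: "article"
Word 2: "abstract"
Comparing from start:
  Pos 0: 'a' == 'a'
  Pos 1: 'r' != 'b' (stop)
LCP = "a" (length 1)


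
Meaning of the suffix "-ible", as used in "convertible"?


Suffix: -ible
Example: convertible = convert + -ible
Meaning = capable of


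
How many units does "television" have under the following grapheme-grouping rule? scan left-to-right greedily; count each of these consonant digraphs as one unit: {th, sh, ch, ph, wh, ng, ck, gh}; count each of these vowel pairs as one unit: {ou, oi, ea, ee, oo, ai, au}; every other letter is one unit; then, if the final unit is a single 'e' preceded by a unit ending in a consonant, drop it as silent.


Word: "television" (10 letters)
Left-to-right scan:
  1. 't' (letter)
  2. 'e' (letter)
  3. 'l' (letter)
  4. 'e' (letter)
  5. 'v' (letter)
  6. 'i' (letter)
  7. 's' (letter)
  8. 'i' (letter)
  9. 'o' (letter)
  10. 'n' (letter)
Units from scan: 10
Sound units = 10 units


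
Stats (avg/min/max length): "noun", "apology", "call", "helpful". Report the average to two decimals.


Lengths: "noun"=4, "apology"=7, "call"=4, "helpful"=7
Sum = 22, Count = 4
Average = 22/4 = 5.50
= avg=5.50, min=4, max=7


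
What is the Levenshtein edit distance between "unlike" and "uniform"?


Word 1: "unlike" (length 6)
Word 2: "uniform" (length 7)
One optimal edit sequence (insert/delete/substitute each cost 1):
  1. keep 'u'
  2. keep 'n'
  3. insert 'i'  (+1)
  4. substitute 'l' -> 'f'  (+1)
  5. substitute 'i' -> 'o'  (+1)
  6. substitute 'k' -> 'r'  (+1)
  7. substitute 'e' -> 'm'  (+1)
Total edit operations: 5
Edit distance = 5


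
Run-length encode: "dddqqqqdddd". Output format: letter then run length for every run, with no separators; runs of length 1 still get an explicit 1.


String: "dddqqqqdddd"
Scanning for consecutive runs:
  'd' x 3
  'q' x 4
  'd' x 4
RLE = "d3q4d4"


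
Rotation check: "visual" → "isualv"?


Word: "visual", Candidate: "isualv"
Method: check if candidate is substring of word+word
"visualvisual" contains "isualv"? Yes
Is rotation = Yes


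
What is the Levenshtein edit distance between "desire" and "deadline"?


Word 1: "desire" (length 6)
Word 2: "deadline" (length 8)
One optimal edit sequence (insert/delete/substitute each cost 1):
  1. keep 'd'
  2. keep 'e'
  3. insert 'a'  (+1)
  4. insert 'd'  (+1)
  5. substitute 's' -> 'l'  (+1)
  6. keep 'i'
  7. substitute 'r' -> 'n'  (+1)
  8. keep 'e'
Total edit operations: 4
Edit distance = 4


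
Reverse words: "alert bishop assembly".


Original: "alert bishop assembly"
Words (1..n): alert | bishop | assembly
Reversed (n..1): assembly | bishop | alert
Result = "assembly bishop alert"


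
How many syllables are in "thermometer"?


Word: "thermometer"
Syllable breakdown: ther · mom · e · ter
Counting: 4 parts
= 4 syllables


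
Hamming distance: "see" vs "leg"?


Comparing character by character (same length = 3):
  Pos 0: 's' vs 'l' !=
  Pos 1: 'e' vs 'e' =
  Pos 2: 'e' vs 'g' !=
Hamming distance = 2


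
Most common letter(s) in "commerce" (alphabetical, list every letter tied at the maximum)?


Word: "commerce"
Letter counts:
  'c': 2
  'e': 2
  'm': 2
  'o': 1
  'r': 1
Maximum count = 2
Most frequent = 'c', 'e', 'm' (2 times each)


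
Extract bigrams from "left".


Word: "left" (length 4)
Number of bigrams = 4 - 2 + 1 = 3
  Position 0: "le"
  Position 1: "ef"
  Position 2: "ft"
Bigrams = "le", "ef", "ft"


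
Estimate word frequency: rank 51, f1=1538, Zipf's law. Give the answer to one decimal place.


Zipf's law: f(r) = f(1) / r
f(1) = 1538
f(51) = 1538 / 51
= 30.2 occurrences


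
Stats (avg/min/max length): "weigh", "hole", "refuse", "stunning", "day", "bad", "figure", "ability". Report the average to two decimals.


Lengths: "weigh"=5, "hole"=4, "refuse"=6, "stunning"=8, "day"=3, "bad"=3, "figure"=6, "ability"=7
Sum = 42, Count = 8
Average = 42/8 = 5.25
= avg=5.25, min=3, max=8


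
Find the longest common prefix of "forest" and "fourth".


Word 1: "forest"
Word 2: "fourth"
Comparing from start:
  Pos 0: 'f' == 'f'
  Pos 1: 'o' == 'o'
  Pos 2: 'r' != 'u' (stop)
LCP = "fo" (length 2)


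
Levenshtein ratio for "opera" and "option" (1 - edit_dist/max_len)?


Word 1: "opera" (length 5)
Word 2: "option" (length 6)
One optimal edit sequence:
  1. keep 'o'
  2. keep 'p'
  3. insert 't'  (+1)
  4. substitute 'e' -> 'i'  (+1)
  5. substitute 'r' -> 'o'  (+1)
  6. substitute 'a' -> 'n'  (+1)
Edit distance = 4
Max length = max(5, 6) = 6
Similarity = 1 - 4/6
= 0.3333


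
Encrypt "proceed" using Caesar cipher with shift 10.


Word: "proceed"
Shift: 10
Each letter → (letter + shift) mod 26:
  'p' (15) + 10 = 25 → 'z'
  'r' (17) + 10 = 1 → 'b'
  'o' (14) + 10 = 24 → 'y'
  'c' (2) + 10 = 12 → 'm'
  'e' (4) + 10 = 14 → 'o'
  'e' (4) + 10 = 14 → 'o'
  'd' (3) + 10 = 13 → 'n'
Result = "zbymoon"


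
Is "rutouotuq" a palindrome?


Word: "rutouotuq"
Reversed: "qutouotur"
Forward == Backward? rutouotuq != qutouotur
Palindrome = No


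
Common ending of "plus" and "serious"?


Word 1: "plus"
Word 2: "serious"
Comparing from end:
  Pos -1: 's' == 's'
  Pos -2: 'u' == 'u'
  Pos -3: 'l' != 'o' (stop)
LCS = "us" (length 2)


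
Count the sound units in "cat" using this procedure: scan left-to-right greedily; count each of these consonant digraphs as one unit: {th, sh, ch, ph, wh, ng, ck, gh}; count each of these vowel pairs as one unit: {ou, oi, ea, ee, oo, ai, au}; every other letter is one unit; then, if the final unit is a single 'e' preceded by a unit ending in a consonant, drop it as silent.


Word: "cat" (3 letters)
Left-to-right scan:
  (1) 'c' (letter)
  (2) 'a' (letter)
  (3) 't' (letter)
Units from scan: 3
Sound units = 3 units


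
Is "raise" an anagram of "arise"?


Word 1: "arise" → sorted: aeirs
Word 2: "raise" → sorted: aeirs
Same letters? aeirs == aeirs
Anagram = Yes


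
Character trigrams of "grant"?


Word: "grant" (length 5)
Number of trigrams = 5 - 3 + 1 = 3
  Position 0: "gra"
  Position 1: "ran"
  Position 2: "ant"
Trigrams = "gra", "ran", "ant"


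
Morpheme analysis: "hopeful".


Word: "hopeful"
Morphemes: hope / -ful
Each morpheme carries meaning
= 2 morphemes


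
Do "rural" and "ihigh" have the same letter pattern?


Pattern of "rural": [0, 1, 0, 2, 3]
Pattern of "ihigh": [0, 1, 0, 2, 1]
Patterns do not match
Same pattern = No


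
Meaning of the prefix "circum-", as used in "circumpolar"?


Prefix: circum-
As in: circumpolar -> circum- + polar
Meaning = around


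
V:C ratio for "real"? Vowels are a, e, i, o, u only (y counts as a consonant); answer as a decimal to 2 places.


Word: "real"
Vowels (a,e,i,o,u): 2
Consonants: 2
Ratio = 2/2
= 1.00


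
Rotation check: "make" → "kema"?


Word: "make", Candidate: "kema"
Method: check if candidate is substring of word+word
"makemake" contains "kema"? Yes
Is rotation = Yes


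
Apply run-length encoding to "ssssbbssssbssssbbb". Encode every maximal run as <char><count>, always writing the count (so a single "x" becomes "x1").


String: "ssssbbssssbssssbbb"
Scanning for consecutive runs:
  's' x 4
  'b' x 2
  's' x 4
  'b' x 1
  's' x 4
  'b' x 3
RLE = "s4b2s4b1s4b3"


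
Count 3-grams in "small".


Word: "small" (length 5)
Number of 3-grams = length - 3 + 1 = 5 - 3 + 1
= 3


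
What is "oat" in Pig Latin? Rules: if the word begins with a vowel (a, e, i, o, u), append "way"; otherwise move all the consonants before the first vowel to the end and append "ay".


Word: "oat"
Starts with vowel → add 'way'
Pig Latin = "oatway"


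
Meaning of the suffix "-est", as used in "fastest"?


Suffix: -est
Example: fastest (fast + -est)
Meaning = most


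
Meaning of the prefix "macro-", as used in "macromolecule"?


Prefix: macro-
As in: macromolecule -> macro- + molecule
Meaning = large


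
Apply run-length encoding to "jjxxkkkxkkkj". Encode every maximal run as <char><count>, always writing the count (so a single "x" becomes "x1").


String: "jjxxkkkxkkkj"
Scanning for consecutive runs:
  'j' x 2
  'x' x 2
  'k' x 3
  'x' x 1
  'k' x 3
  'j' x 1
RLE = "j2x2k3x1k3j1"


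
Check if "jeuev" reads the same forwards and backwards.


Word: "jeuev"
Reversed: "veuej"
Forward == Backward? jeuev != veuej
Palindrome = No


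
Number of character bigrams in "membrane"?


Word: "membrane" (length 8)
Number of 2-grams = length - 2 + 1 = 8 - 2 + 1
= 7


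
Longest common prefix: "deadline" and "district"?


Word 1: "deadline"
Word 2: "district"
Comparing from start:
  Pos 0: 'd' == 'd'
  Pos 1: 'e' != 'i' (stop)
LCP = "d" (length 1)


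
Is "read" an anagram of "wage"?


Word 1: "wage" → sorted: aegw
Word 2: "read" → sorted: ader
Same letters? aegw != ader
Anagram = No


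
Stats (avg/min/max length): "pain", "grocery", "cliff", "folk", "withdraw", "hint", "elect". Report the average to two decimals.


Lengths: "pain"=4, "grocery"=7, "cliff"=5, "folk"=4, "withdraw"=8, "hint"=4, "elect"=5
Sum = 37, Count = 7
Average = 37/7 = 5.29
= avg=5.29, min=4, max=8


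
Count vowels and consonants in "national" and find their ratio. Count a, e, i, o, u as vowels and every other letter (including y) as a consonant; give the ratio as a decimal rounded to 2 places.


Word: "national"
Vowels (a,e,i,o,u): 4
Consonants: 4
Ratio = 4/4
= 1.00


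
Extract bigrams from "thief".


Word: "thief" (length 5)
Number of bigrams = 5 - 2 + 1 = 4
  Position 0: "th"
  Position 1: "hi"
  Position 2: "ie"
  Position 3: "ef"
Bigrams = "th", "hi", "ie", "ef"


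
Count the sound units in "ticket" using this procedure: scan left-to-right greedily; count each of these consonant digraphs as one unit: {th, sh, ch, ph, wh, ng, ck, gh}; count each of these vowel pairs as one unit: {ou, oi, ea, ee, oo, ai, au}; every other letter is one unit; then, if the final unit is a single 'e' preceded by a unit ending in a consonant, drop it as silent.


Word: "ticket" (6 letters)
Left-to-right scan:
  (1) 't' (letter)
  (2) 'i' (letter)
  (3) 'ck' (digraph)
  (4) 'e' (letter)
  (5) 't' (letter)
Units from scan: 5
Sound units = 5 units


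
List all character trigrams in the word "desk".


Word: "desk" (length 4)
Number of trigrams = 4 - 3 + 1 = 2
  Position 0: "des"
  Position 1: "esk"
Trigrams = "des", "esk"


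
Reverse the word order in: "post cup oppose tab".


Original: "post cup oppose tab"
Words (1..n): post | cup | oppose | tab
Reversed (n..1): tab | oppose | cup | post
Result = "tab oppose cup post"


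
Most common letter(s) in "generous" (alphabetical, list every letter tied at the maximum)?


Word: "generous"
Letter counts:
  'e': 2
  'g': 1
  'n': 1
  'o': 1
  'r': 1
  's': 1
  'u': 1
Maximum count = 2
Most frequent = 'e' (2 times each)


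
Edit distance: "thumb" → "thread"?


Word 1: "thumb" (length 5)
Word 2: "thread" (length 6)
One optimal edit sequence (insert/delete/substitute each cost 1):
  1. keep 't'
  2. keep 'h'
  3. insert 'r'  (+1)
  4. substitute 'u' -> 'e'  (+1)
  5. substitute 'm' -> 'a'  (+1)
  6. substitute 'b' -> 'd'  (+1)
Total edit operations: 4
Edit distance = 4


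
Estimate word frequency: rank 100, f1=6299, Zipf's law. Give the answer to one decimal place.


Zipf's law: f(r) = f(1) / r
f(1) = 6299
f(100) = 6299 / 100
= 63.0 occurrences


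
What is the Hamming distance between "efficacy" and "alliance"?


Comparing character by character (same length = 8):
  Pos 0: 'e' vs 'a' !=
  Pos 1: 'f' vs 'l' !=
  Pos 2: 'f' vs 'l' !=
  Pos 3: 'i' vs 'i' =
  Pos 4: 'c' vs 'a' !=
  Pos 5: 'a' vs 'n' !=
  Pos 6: 'c' vs 'c' =
  Pos 7: 'y' vs 'e' !=
Hamming distance = 6


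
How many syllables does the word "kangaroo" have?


Word: "kangaroo"
Syllable breakdown: kan / ga / roo
Counting: 3 parts
= 3 syllables


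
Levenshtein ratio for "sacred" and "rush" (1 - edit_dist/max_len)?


Word 1: "sacred" (length 6)
Word 2: "rush" (length 4)
One optimal edit sequence:
  1. delete 's'  (+1)
  2. delete 'a'  (+1)
  3. substitute 'c' -> 'r'  (+1)
  4. substitute 'r' -> 'u'  (+1)
  5. substitute 'e' -> 's'  (+1)
  6. substitute 'd' -> 'h'  (+1)
Edit distance = 6
Max length = max(6, 4) = 6
Similarity = 1 - 6/6
= 0.0000


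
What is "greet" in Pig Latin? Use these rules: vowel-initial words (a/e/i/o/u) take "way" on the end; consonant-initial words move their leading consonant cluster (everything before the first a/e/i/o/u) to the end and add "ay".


Word: "greet"
Starts with consonant(s) → move to end, add 'ay'
Consonant cluster: "gr"
Pig Latin = "eetgray"


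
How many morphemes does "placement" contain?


Word: "placement"
Morphemes: place + -ment
Each morpheme carries meaning
= 2 morphemes


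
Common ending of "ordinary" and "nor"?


Word 1: "ordinary"
Word 2: "nor"
Comparing from end:
  Pos -1: 'y' != 'r' (stop)
LCS = "" (length 0)


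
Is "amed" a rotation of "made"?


Word: "made", Candidate: "amed"
Method: check if candidate is substring of word+word
"mademade" contains "amed"? No
Is rotation = No


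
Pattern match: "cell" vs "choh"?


Pattern of "cell": [0, 1, 2, 2]
Pattern of "choh": [0, 1, 2, 1]
Patterns do not match
Same pattern = No


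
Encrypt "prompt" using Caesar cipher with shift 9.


Word: "prompt"
Shift: 9
Each letter → (letter + shift) mod 26:
  'p' (15) + 9 = 24 → 'y'
  'r' (17) + 9 = 0 → 'a'
  'o' (14) + 9 = 23 → 'x'
  'm' (12) + 9 = 21 → 'v'
  'p' (15) + 9 = 24 → 'y'
  't' (19) + 9 = 2 → 'c'
Result = "yaxvyc"


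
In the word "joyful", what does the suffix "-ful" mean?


Suffix: -ful
As in: joyful -> joy + -ful
Meaning = full of


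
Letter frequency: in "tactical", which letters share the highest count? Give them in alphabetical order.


Word: "tactical"
Letter counts:
  'a': 2
  'c': 2
  'i': 1
  'l': 1
  't': 2
Maximum count = 2
Most frequent = 'a', 'c', 't' (2 times each)


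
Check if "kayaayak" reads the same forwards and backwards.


Word: "kayaayak"
Reversed: "kayaayak"
Forward == Backward? kayaayak == kayaayak
Palindrome = Yes


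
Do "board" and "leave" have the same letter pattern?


Pattern of "board": [0, 1, 2, 3, 4]
Pattern of "leave": [0, 1, 2, 3, 1]
Patterns do not match
Same pattern = No


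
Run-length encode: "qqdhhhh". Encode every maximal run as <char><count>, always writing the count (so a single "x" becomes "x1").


String: "qqdhhhh"
Scanning for consecutive runs:
  'q' x 2
  'd' x 1
  'h' x 4
RLE = "q2d1h4"


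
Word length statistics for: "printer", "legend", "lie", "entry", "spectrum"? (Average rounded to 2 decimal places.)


Lengths: "printer"=7, "legend"=6, "lie"=3, "entry"=5, "spectrum"=8
Sum = 29, Count = 5
Average = 29/5 = 5.80
= avg=5.80, min=3, max=8


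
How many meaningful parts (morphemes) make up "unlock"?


Word: "unlock"
Morphemes: un- | lock
Each morpheme carries meaning
= 2 morphemes


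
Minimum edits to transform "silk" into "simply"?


Word 1: "silk" (length 4)
Word 2: "simply" (length 6)
One optimal edit sequence (insert/delete/substitute each cost 1):
  1. keep 's'
  2. keep 'i'
  3. insert 'm'  (+1)
  4. insert 'p'  (+1)
  5. keep 'l'
  6. substitute 'k' -> 'y'  (+1)
Total edit operations: 3
Edit distance = 3


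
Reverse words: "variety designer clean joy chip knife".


Original: "variety designer clean joy chip knife"
Words (1..n): variety | designer | clean | joy | chip | knife
Reversed (n..1): knife | chip | joy | clean | designer | variety
Result = "knife chip joy clean designer variety"


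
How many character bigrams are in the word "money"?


Word: "money" (length 5)
Number of 2-grams = length - 2 + 1 = 5 - 2 + 1
= 4


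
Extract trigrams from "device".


Word: "device" (length 6)
Number of trigrams = 6 - 3 + 1 = 4
  Position 0: "dev"
  Position 1: "evi"
  Position 2: "vic"
  Position 3: "ice"
Trigrams = "dev", "evi", "vic", "ice"


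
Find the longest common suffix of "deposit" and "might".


Word 1: "deposit"
Word 2: "might"
Comparing from end:
  Pos -1: 't' == 't'
  Pos -2: 'i' != 'h' (stop)
LCS = "t" (length 1)


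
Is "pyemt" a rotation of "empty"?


Word: "empty", Candidate: "pyemt"
Method: check if candidate is substring of word+word
"emptyempty" contains "pyemt"? No
Is rotation = No


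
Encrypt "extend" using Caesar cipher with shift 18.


Word: "extend"
Shift: 18
Each letter → (letter + shift) mod 26:
  'e' (4) + 18 = 22 → 'w'
  'x' (23) + 18 = 15 → 'p'
  't' (19) + 18 = 11 → 'l'
  'e' (4) + 18 = 22 → 'w'
  'n' (13) + 18 = 5 → 'f'
  'd' (3) + 18 = 21 → 'v'
Result = "wplwfv"


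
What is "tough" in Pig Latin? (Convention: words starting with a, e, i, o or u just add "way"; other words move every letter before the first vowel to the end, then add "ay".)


Word: "tough"
Starts with consonant(s) → move to end, add 'ay'
Consonant cluster: "t"
Pig Latin = "oughtay"


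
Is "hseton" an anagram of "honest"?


Word 1: "honest" → sorted: ehnost
Word 2: "hseton" → sorted: ehnost
Same letters? ehnost == ehnost
Anagram = Yes


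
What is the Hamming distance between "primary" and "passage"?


Comparing character by character (same length = 7):
  Pos 0: 'p' vs 'p' =
  Pos 1: 'r' vs 'a' !=
  Pos 2: 'i' vs 's' !=
  Pos 3: 'm' vs 's' !=
  Pos 4: 'a' vs 'a' =
  Pos 5: 'r' vs 'g' !=
  Pos 6: 'y' vs 'e' !=
Hamming distance = 5


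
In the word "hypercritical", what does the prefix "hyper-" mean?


Prefix: hyper-
Example: hypercritical (hyper- + critical)
Meaning = over / excessive


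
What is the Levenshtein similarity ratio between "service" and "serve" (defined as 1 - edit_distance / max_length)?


Word 1: "service" (length 7)
Word 2: "serve" (length 5)
One optimal edit sequence:
  1. keep 's'
  2. keep 'e'
  3. keep 'r'
  4. keep 'v'
  5. delete 'i'  (+1)
  6. delete 'c'  (+1)
  7. keep 'e'
Edit distance = 2
Max length = max(7, 5) = 7
Similarity = 1 - 2/7
= 0.7143


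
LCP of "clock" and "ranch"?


Word 1: "clock"
Word 2: "ranch"
Comparing from start:
  Pos 0: 'c' != 'r' (stop)
LCP = "" (length 0)


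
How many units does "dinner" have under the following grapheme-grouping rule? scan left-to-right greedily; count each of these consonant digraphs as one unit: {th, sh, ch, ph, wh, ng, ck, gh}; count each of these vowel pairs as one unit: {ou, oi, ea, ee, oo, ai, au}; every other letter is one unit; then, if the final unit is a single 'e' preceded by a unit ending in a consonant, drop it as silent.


Word: "dinner" (6 letters)
Left-to-right scan:
  (1) 'd' (letter)
  (2) 'i' (letter)
  (3) 'n' (letter)
  (4) 'n' (letter)
  (5) 'e' (letter)
  (6) 'r' (letter)
Units from scan: 6
Sound units = 6 units


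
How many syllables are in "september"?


Word: "september"
Syllable breakdown: sep-tem-ber
Counting: 3 parts
= 3 syllables


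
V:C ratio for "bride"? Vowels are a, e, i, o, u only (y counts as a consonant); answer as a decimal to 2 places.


Word: "bride"
Vowels (a,e,i,o,u): 2
Consonants: 3
Ratio = 2/3
= 0.67


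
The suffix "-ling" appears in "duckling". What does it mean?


Suffix: -ling
Example: duckling = duck + -ling
Meaning = small / young


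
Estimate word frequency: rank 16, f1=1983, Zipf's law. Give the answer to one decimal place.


Zipf's law: f(r) = f(1) / r
f(1) = 1983
f(16) = 1983 / 16
= 123.9 occurrences


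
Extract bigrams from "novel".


Word: "novel" (length 5)
Number of bigrams = 5 - 2 + 1 = 4
  Position 0: "no"
  Position 1: "ov"
  Position 2: "ve"
  Position 3: "el"
Bigrams = "no", "ov", "ve", "el"


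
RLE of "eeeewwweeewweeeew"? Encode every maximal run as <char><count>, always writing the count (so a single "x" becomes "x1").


String: "eeeewwweeewweeeew"
Scanning for consecutive runs:
  'e' x 4
  'w' x 3
  'e' x 3
  'w' x 2
  'e' x 4
  'w' x 1
RLE = "e4w3e3w2e4w1"


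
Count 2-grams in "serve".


Word: "serve" (length 5)
Number of 2-grams = length - 2 + 1 = 5 - 2 + 1
= 4


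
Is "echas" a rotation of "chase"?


Word: "chase", Candidate: "echas"
Method: check if candidate is substring of word+word
"chasechase" contains "echas"? Yes
Is rotation = Yes


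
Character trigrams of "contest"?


Word: "contest" (length 7)
Number of trigrams = 7 - 3 + 1 = 5
  Position 0: "con"
  Position 1: "ont"
  Position 2: "nte"
  Position 3: "tes"
  Position 4: "est"
Trigrams = "con", "ont", "nte", "tes", "est"


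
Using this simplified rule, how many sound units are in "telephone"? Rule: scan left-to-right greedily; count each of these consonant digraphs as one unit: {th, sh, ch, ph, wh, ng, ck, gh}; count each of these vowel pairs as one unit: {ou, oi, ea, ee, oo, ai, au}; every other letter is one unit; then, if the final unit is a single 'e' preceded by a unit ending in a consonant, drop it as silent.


Word: "telephone" (9 letters)
Left-to-right scan:
  [1] 't' (letter)
  [2] 'e' (letter)
  [3] 'l' (letter)
  [4] 'e' (letter)
  [5] 'ph' (digraph)
  [6] 'o' (letter)
  [7] 'n' (letter)
  [8] 'e' (letter)
Units from scan: 8
Final unit is 'e' after a consonant -> drop as silent (-1)
Sound units = 7 units


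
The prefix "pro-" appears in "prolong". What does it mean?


Prefix: pro-
Example: prolong = pro- + long
Meaning = forward / in favor of


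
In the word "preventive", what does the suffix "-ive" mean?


Suffix: -ive
Example: preventive (prevent + -ive)
Meaning = tending to


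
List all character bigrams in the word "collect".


Word: "collect" (length 7)
Number of bigrams = 7 - 2 + 1 = 6
  Position 0: "co"
  Position 1: "ol"
  Position 2: "ll"
  Position 3: "le"
  Position 4: "ec"
  Position 5: "ct"
Bigrams = "co", "ol", "ll", "le", "ec", "ct"


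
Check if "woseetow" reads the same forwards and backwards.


Word: "woseetow"
Reversed: "woteesow"
Forward == Backward? woseetow != woteesow
Palindrome = No


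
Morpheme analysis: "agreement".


Word: "agreement"
Morphemes: agree / -ment
Each morpheme carries meaning
= 2 morphemes


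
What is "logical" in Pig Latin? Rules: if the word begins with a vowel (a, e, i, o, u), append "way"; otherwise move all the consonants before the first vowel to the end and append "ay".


Word: "logical"
Starts with consonant(s) → move to end, add 'ay'
Consonant cluster: "l"
Pig Latin = "ogicallay"


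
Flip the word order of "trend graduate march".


Original: "trend graduate march"
Words (1..n): trend | graduate | march
Reversed (n..1): march | graduate | trend
Result = "march graduate trend"


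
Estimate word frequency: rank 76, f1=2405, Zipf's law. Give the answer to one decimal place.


Zipf's law: f(r) = f(1) / r
f(1) = 2405
f(76) = 2405 / 76
= 31.6 occurrences


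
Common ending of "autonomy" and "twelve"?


Word 1: "autonomy"
Word 2: "twelve"
Comparing from end:
  Pos -1: 'y' != 'e' (stop)
LCS = "" (length 0)


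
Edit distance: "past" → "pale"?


Word 1: "past" (length 4)
Word 2: "pale" (length 4)
One optimal edit sequence (insert/delete/substitute each cost 1):
  1. keep 'p'
  2. keep 'a'
  3. substitute 's' -> 'l'  (+1)
  4. substitute 't' -> 'e'  (+1)
Total edit operations: 2
Edit distance = 2


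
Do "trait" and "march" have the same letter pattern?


Pattern of "trait": [0, 1, 2, 3, 0]
Pattern of "march": [0, 1, 2, 3, 4]
Patterns do not match
Same pattern = No


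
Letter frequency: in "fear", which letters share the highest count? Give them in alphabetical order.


Word: "fear"
Letter counts:
  'a': 1
  'e': 1
  'f': 1
  'r': 1
Maximum count = 1
Most frequent = 'a', 'e', 'f', 'r' (1 time each)


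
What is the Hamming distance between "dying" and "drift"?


Comparing character by character (same length = 5):
  Pos 0: 'd' vs 'd' =
  Pos 1: 'y' vs 'r' !=
  Pos 2: 'i' vs 'i' =
  Pos 3: 'n' vs 'f' !=
  Pos 4: 'g' vs 't' !=
Hamming distance = 3


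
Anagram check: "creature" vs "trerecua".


Word 1: "creature" → sorted: aceerrtu
Word 2: "trerecua" → sorted: aceerrtu
Same letters? aceerrtu == aceerrtu
Anagram = Yes


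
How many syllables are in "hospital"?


Word: "hospital"
Syllable breakdown: hos | pi | tal
Counting: 3 parts
= 3 syllables


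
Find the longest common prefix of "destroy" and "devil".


Word 1: "destroy"
Word 2: "devil"
Comparing from start:
  Pos 0: 'd' == 'd'
  Pos 1: 'e' == 'e'
  Pos 2: 's' != 'v' (stop)
LCP = "de" (length 2)


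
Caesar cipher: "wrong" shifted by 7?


Word: "wrong"
Shift: 7
Each letter → (letter + shift) mod 26:
  'w' (22) + 7 = 3 → 'd'
  'r' (17) + 7 = 24 → 'y'
  'o' (14) + 7 = 21 → 'v'
  'n' (13) + 7 = 20 → 'u'
  'g' (6) + 7 = 13 → 'n'
Result = "dyvun"


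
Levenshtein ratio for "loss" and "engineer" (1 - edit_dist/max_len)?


Word 1: "loss" (length 4)
Word 2: "engineer" (length 8)
One optimal edit sequence:
  1. insert 'e'  (+1)
  2. insert 'n'  (+1)
  3. insert 'g'  (+1)
  4. insert 'i'  (+1)
  5. substitute 'l' -> 'n'  (+1)
  6. substitute 'o' -> 'e'  (+1)
  7. substitute 's' -> 'e'  (+1)
  8. substitute 's' -> 'r'  (+1)
Edit distance = 8
Max length = max(4, 8) = 8
Similarity = 1 - 8/8
= 0.0000


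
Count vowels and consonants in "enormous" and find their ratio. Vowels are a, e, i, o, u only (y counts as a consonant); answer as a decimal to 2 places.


Word: "enormous"
Vowels (a,e,i,o,u): 4
Consonants: 4
Ratio = 4/4
= 1.00


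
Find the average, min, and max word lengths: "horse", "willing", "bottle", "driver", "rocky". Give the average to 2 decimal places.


Lengths: "horse"=5, "willing"=7, "bottle"=6, "driver"=6, "rocky"=5
Sum = 29, Count = 5
Average = 29/5 = 5.80
= avg=5.80, min=5, max=7


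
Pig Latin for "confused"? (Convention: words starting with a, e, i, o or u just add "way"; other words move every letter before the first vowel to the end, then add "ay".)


Word: "confused"
Starts with consonant(s) → move to end, add 'ay'
Consonant cluster: "c"
Pig Latin = "onfusedcay"
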